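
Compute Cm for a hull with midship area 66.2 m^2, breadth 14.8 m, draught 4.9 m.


Formula: Cm = Am / (B * T)
Step 1 — B * T = 14.8 * 4.9 = 72.52 m^2
Step 2 — Cm = 66.2 / 72.52 ≈ 0.91285 (5 s.f.)

0.91285


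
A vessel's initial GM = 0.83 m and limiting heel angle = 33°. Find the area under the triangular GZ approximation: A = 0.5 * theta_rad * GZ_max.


Formula: GZ_max = GM * sin(theta); Area = 0.5 * theta_rad * GZ_max
Step 1 — GZ_max = 0.83 * sin(33°) = 0.83 * 0.544639 = 0.45205 m
Step 2 — theta_rad = 33 * pi/180 = 0.575959 rad
Step 3 — Area = 0.5 * 0.575959 * 0.45205 ≈ 0.13018 m·rad (5 s.f.)

0.13018 m·rad


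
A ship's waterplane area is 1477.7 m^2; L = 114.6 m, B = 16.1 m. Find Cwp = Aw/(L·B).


Formula: Cwp = Aw / (L * B)
Step 1 — L * B = 114.6 * 16.1 = 1845.06 m^2
Step 2 — Cwp = 1477.7 / 1845.06 ≈ 0.80090 (5 s.f.)

0.80090


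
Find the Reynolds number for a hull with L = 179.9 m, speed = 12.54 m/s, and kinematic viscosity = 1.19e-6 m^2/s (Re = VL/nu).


Formula: Re = V * L / nu
Step 1 — V * L = 12.54 * 179.9 = 2255.946 m^2/s
Step 2 — Re = 2255.946 / 1.19e-6 = 1.90e+09

1.90e+09


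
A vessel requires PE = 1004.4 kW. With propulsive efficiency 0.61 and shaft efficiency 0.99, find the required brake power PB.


Formula: PB = PE / (eta_D * eta_S)
Step 1 — combined efficiency = eta_D * eta_S = 0.61 * 0.99 = 0.6039
Step 2 — PB = 1004.4 / 0.6039 ≈ 1663.2 kW (5 s.f.)

1663.2 kW


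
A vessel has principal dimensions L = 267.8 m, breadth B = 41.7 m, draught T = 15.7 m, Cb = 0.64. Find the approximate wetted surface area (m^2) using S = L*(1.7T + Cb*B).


Formula: S = 1.7*L*T + V/T with V = Cb*L*B*T, i.e. S = L * (1.7*T + Cb*B)
Step 1 — 1.7*T = 1.7 * 15.7 = 26.69 m
Step 2 — Cb*B = 0.64 * 41.7 = 26.688 m
Step 3 — 1.7*T + Cb*B = 26.69 + 26.688 = 53.378 m
Step 4 — S = 267.8 * 53.378 ≈ 14295 m^2 (5 s.f.)

14295 m^2


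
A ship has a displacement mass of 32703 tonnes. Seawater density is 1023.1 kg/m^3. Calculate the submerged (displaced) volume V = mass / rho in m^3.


Formula: V = mass / rho
Step 1 — convert tonnes to kg: 32703 t * 1000 = 32703000 kg
Step 2 — V = 32703000 / 1023.1 ≈ 31965 m^3 (5 s.f.)

31965 m^3


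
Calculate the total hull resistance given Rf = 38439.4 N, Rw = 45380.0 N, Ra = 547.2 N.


Formula: Rt = Rf + Rw + Ra
Substituting: Rt = 38439.4 + 45380.0 + 547.2
Result: Rt = 84366.6 N

84366.6 N


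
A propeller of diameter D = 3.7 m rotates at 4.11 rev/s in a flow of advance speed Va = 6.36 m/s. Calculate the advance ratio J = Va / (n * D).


Formula: J = Va / (n * D)
Step 1 — n * D = 4.11 * 3.7 = 15.207
Step 2 — J = 6.36 / 15.207 ≈ 0.41823 (5 s.f.)

0.41823


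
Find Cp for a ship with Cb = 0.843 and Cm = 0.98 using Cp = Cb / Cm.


Formula: Cp = Cb / Cm
Substituting: Cp = 0.843 / 0.98
Result: Cp ≈ 0.86020 (5 s.f.)

0.86020


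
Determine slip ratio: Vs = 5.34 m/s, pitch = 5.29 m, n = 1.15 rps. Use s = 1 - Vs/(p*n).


Formula: s = 1 - Vs / (p * n)
Step 1 — p * n = 5.29 * 1.15 = 6.0835
Step 2 — Vs / (p*n) = 5.34 / 6.0835 = 0.877784 (6 d.p.)
Step 3 — s = 1 - 0.877784 = 0.122216

0.122216


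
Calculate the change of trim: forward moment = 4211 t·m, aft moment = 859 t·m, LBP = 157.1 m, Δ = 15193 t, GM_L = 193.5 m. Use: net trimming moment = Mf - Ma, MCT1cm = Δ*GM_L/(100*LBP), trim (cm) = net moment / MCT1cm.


Formula: net trimming moment = Mf - Ma; MCT1cm = Δ*GM_L/(100*LBP); trim = net moment / MCT1cm
Step 1 — net trimming moment = 4211 - 859 = 3352 t·m
Step 2 — MCT1cm = 15193 * 193.5 / (100 * 157.1) = 187.1321 t·m/cm
Step 3 — trim = 3352 / 187.1321 ≈ 17.912 cm (5 s.f.)

17.912 cm


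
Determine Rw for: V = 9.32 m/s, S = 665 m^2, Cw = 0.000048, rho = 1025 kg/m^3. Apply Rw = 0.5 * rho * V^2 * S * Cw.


Formula: Rw = 0.5 * rho * V^2 * S * Cw
Step 1 — V^2 = 9.32^2 = 86.8624
Step 2 — 0.5 * rho * V^2 = 0.5 * 1025 * 86.8624 = 44516.98
Step 3 — Rw = 44516.98 * 665 * 0.000048 ≈ 1421.0 N (5 s.f.)

1421.0 N


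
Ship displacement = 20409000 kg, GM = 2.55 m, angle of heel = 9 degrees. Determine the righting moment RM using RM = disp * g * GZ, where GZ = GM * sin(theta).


Formula: GZ = GM * sin(theta); RM = disp * g * GZ
Step 1 — GZ = 2.55 * sin(9°) = 2.55 * 0.156434 = 0.398907 m
Step 2 — RM = 20409000 * 9.81 * 0.398907 ≈ 79866000 N·m (5 s.f.)

79866000 N·m


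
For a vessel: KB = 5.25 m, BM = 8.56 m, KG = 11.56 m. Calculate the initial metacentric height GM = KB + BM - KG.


Formula: GM = KB + BM - KG
Step 1 — KM = KB + BM = 5.25 + 8.56 = 13.81 m
Step 2 — GM = KM - KG = 13.81 - 11.56 = 2.25 m

2.25 m


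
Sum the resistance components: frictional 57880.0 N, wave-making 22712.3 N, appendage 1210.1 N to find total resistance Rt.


Formula: Rt = Rf + Rw + Ra
Substituting: Rt = 57880.0 + 22712.3 + 1210.1
Result: Rt = 81802.4 N

81802.4 N


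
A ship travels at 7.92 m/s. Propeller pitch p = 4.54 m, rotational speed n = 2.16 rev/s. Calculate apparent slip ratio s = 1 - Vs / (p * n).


Formula: s = 1 - Vs / (p * n)
Step 1 — p * n = 4.54 * 2.16 = 9.8064
Step 2 — Vs / (p*n) = 7.92 / 9.8064 = 0.807636 (6 d.p.)
Step 3 — s = 1 - 0.807636 = 0.192364

0.192364


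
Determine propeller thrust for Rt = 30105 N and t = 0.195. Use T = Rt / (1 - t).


Formula: T = Rt / (1 - t)
Step 1 — (1 - t) = 1 - 0.195 = 0.805
Step 2 — T = 30105 / 0.805 ≈ 37398 N (5 s.f.)

37398 N


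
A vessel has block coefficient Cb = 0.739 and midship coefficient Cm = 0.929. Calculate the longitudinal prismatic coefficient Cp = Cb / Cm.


Formula: Cp = Cb / Cm
Substituting: Cp = 0.739 / 0.929
Result: Cp ≈ 0.79548 (5 s.f.)

0.79548


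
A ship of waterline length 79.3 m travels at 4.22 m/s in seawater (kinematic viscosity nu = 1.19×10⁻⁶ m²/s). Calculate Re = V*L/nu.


Formula: Re = V * L / nu
Step 1 — V * L = 4.22 * 79.3 = 334.646 m^2/s
Step 2 — Re = 334.646 / 1.19e-6 = 2.81e+08

2.81e+08


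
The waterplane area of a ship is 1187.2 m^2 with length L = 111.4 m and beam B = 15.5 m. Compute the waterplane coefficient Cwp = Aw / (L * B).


Formula: Cwp = Aw / (L * B)
Step 1 — L * B = 111.4 * 15.5 = 1726.7 m^2
Step 2 — Cwp = 1187.2 / 1726.7 ≈ 0.68755 (5 s.f.)

0.68755


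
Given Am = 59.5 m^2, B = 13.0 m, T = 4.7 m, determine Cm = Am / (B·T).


Formula: Cm = Am / (B * T)
Step 1 — B * T = 13.0 * 4.7 = 61.1 m^2
Step 2 — Cm = 59.5 / 61.1 ≈ 0.97381 (5 s.f.)

0.97381


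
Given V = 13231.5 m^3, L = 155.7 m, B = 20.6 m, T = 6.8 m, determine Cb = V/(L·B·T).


Formula: Cb = V / (L * B * T)
Step 1 — L * B * T = 155.7 * 20.6 * 6.8 = 21810.456 m^3
Step 2 — Cb = 13231.5 / 21810.456 ≈ 0.60666 (5 s.f.)

0.60666


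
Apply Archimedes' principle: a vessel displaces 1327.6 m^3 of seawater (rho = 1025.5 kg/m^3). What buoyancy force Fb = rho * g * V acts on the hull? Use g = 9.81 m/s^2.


Formula: Fb = rho * g * V
Substituting: Fb = 1025.5 * 9.81 * 1327.6
Intermediate: 1025.5 * 9.81 = 10060.155
Result: Fb = 10060.155 * 1327.6 ≈ 13356000 N (5 s.f.)

13356000 N


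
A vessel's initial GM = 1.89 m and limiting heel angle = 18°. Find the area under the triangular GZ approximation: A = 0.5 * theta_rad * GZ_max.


Formula: GZ_max = GM * sin(theta); Area = 0.5 * theta_rad * GZ_max
Step 1 — GZ_max = 1.89 * sin(18°) = 1.89 * 0.309017 = 0.584042 m
Step 2 — theta_rad = 18 * pi/180 = 0.314159 rad
Step 3 — Area = 0.5 * 0.314159 * 0.584042 ≈ 0.091741 m·rad (5 s.f.)

0.091741 m·rad


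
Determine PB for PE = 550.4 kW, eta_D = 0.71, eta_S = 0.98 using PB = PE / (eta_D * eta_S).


Formula: PB = PE / (eta_D * eta_S)
Step 1 — combined efficiency = eta_D * eta_S = 0.71 * 0.98 = 0.6958
Step 2 — PB = 550.4 / 0.6958 ≈ 791.03 kW (5 s.f.)

791.03 kW


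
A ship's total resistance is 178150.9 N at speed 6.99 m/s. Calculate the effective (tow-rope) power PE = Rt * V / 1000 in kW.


Formula: PE = Rt * V / 1000 (kW)
Step 1 — PE (W) = 178150.9 * 6.99 = 1245274.791 W
Step 2 — PE (kW) = 1245274.791 / 1000 ≈ 1245.3 kW (5 s.f.)

1245.3 kW


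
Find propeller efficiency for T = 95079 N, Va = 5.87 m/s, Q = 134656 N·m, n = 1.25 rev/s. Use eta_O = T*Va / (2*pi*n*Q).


Formula: eta = T * Va / (2 * pi * n * Q)
Step 1 — numerator = T * Va = 95079 * 5.87 = 558113.73
Step 2 — 2 * pi * n = 2 * pi * 1.25 = 7.853982
Step 3 — denominator = 7.853982 * 134656 = 1057585.8
Step 4 — eta = 558113.73 / 1057585.8 ≈ 0.52772 (5 s.f.)

0.52772


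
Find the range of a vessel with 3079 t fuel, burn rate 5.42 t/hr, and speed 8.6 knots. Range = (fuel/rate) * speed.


Formula: endurance = fuel / rate; range = endurance * speed
Step 1 — endurance = 3079 / 5.42 = 568.0812 hours
Step 2 — range = 568.0812 * 8.6 ≈ 4885.5 nautical miles (5 s.f.)

4885.5 NM


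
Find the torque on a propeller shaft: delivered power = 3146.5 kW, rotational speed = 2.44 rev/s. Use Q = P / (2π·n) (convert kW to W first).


Formula: Q = P_W / (2 * pi * n)
Step 1 — P_W = 3146.5 kW * 1000 = 3146500.0 W
Step 2 — 2 * pi * n = 2 * pi * 2.44 = 15.330972
Step 3 — Q = 3146500.0 / 15.330972 ≈ 205240 N·m (5 s.f.)

205240 N·m


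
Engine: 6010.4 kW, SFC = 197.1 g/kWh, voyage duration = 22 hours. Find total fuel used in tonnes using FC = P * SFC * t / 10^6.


Formula: FC (tonnes) = P * SFC * t / 1,000,000
Step 1 — P * SFC * t = 6010.4 * 197.1 * 22 = 26062296.48 g
Step 2 — FC (tonnes) = 26062296.48 / 1,000,000 ≈ 26.062 tonnes (5 s.f.)

26.062 tonnes


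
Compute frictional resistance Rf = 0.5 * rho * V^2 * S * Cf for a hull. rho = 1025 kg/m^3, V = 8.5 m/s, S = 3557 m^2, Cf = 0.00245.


Formula: Rf = 0.5 * rho * V^2 * S * Cf
Step 1 — V^2 = 8.5^2 = 72.25
Step 2 — 0.5 * rho * V^2 = 0.5 * 1025 * 72.25 = 37028.125
Step 3 — Rf = 37028.125 * 3557 * 0.00245 ≈ 322690 N (5 s.f.)

322690 N


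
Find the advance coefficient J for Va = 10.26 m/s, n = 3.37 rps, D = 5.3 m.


Formula: J = Va / (n * D)
Step 1 — n * D = 3.37 * 5.3 = 17.861
Step 2 — J = 10.26 / 17.861 ≈ 0.57444 (5 s.f.)

0.57444


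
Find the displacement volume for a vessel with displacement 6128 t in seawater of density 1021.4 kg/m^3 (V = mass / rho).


Formula: V = mass / rho
Step 1 — convert tonnes to kg: 6128 t * 1000 = 6128000 kg
Step 2 — V = 6128000 / 1021.4 ≈ 5999.6 m^3 (5 s.f.)

5999.6 m^3


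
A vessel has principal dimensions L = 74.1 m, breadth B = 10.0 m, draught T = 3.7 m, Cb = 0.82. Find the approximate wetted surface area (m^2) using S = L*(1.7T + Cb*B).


Formula: S = 1.7*L*T + V/T with V = Cb*L*B*T, i.e. S = L * (1.7*T + Cb*B)
Step 1 — 1.7*T = 1.7 * 3.7 = 6.29 m
Step 2 — Cb*B = 0.82 * 10.0 = 8.2 m
Step 3 — 1.7*T + Cb*B = 6.29 + 8.2 = 14.49 m
Step 4 — S = 74.1 * 14.49 ≈ 1073.7 m^2 (5 s.f.)

1073.7 m^2


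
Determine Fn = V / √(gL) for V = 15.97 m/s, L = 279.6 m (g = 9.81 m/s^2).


Formula: Fn = V / sqrt(g * L)
Step 1 — g * L = 9.81 * 279.6 = 2742.876
Step 2 — sqrt(g * L) = sqrt(2742.876) = 52.372474
Step 3 — Fn = 15.97 / 52.372474 ≈ 0.30493 (5 s.f.)

0.30493


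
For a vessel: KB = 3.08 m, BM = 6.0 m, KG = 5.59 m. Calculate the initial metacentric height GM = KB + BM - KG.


Formula: GM = KB + BM - KG
Step 1 — KM = KB + BM = 3.08 + 6.0 = 9.08 m
Step 2 — GM = KM - KG = 9.08 - 5.59 = 3.49 m

3.49 m


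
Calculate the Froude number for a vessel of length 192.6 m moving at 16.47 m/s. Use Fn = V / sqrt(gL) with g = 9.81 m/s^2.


Formula: Fn = V / sqrt(g * L)
Step 1 — g * L = 9.81 * 192.6 = 1889.406
Step 2 — sqrt(g * L) = sqrt(1889.406) = 43.467298
Step 3 — Fn = 16.47 / 43.467298 ≈ 0.37891 (5 s.f.)

0.37891


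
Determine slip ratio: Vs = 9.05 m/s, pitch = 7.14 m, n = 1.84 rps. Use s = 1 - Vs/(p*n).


Formula: s = 1 - Vs / (p * n)
Step 1 — p * n = 7.14 * 1.84 = 13.1376
Step 2 — Vs / (p*n) = 9.05 / 13.1376 = 0.688863 (6 d.p.)
Step 3 — s = 1 - 0.688863 = 0.311137

0.311137


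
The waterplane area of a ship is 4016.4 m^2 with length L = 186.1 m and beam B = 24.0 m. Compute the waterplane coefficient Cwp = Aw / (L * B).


Formula: Cwp = Aw / (L * B)
Step 1 — L * B = 186.1 * 24.0 = 4466.4 m^2
Step 2 — Cwp = 4016.4 / 4466.4 ≈ 0.89925 (5 s.f.)

0.89925


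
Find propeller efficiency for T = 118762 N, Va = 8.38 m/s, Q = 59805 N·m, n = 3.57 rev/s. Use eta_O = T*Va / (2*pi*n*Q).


Formula: eta = T * Va / (2 * pi * n * Q)
Step 1 — numerator = T * Va = 118762 * 8.38 = 995225.56
Step 2 — 2 * pi * n = 2 * pi * 3.57 = 22.430972
Step 3 — denominator = 22.430972 * 59805 = 1341484.28
Step 4 — eta = 995225.56 / 1341484.28 ≈ 0.74188 (5 s.f.)

0.74188


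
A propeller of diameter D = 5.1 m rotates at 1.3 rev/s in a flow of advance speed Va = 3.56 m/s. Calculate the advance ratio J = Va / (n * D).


Formula: J = Va / (n * D)
Step 1 — n * D = 1.3 * 5.1 = 6.63
Step 2 — J = 3.56 / 6.63 ≈ 0.53695 (5 s.f.)

0.53695


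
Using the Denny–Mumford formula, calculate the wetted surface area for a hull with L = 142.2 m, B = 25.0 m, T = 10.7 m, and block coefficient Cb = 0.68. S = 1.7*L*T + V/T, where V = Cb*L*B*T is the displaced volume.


Formula: S = 1.7*L*T + V/T with V = Cb*L*B*T, i.e. S = L * (1.7*T + Cb*B)
Step 1 — 1.7*T = 1.7 * 10.7 = 18.19 m
Step 2 — Cb*B = 0.68 * 25.0 = 17.0 m
Step 3 — 1.7*T + Cb*B = 18.19 + 17.0 = 35.19 m
Step 4 — S = 142.2 * 35.19 ≈ 5004.0 m^2 (5 s.f.)

5004.0 m^2


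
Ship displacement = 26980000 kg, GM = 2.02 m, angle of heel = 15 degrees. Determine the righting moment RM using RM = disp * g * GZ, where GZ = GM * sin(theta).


Formula: GZ = GM * sin(theta); RM = disp * g * GZ
Step 1 — GZ = 2.02 * sin(15°) = 2.02 * 0.258819 = 0.522814 m
Step 2 — RM = 26980000 * 9.81 * 0.522814 ≈ 138380000 N·m (5 s.f.)

138380000 N·m


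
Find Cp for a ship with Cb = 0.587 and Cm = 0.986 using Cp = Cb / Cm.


Formula: Cp = Cb / Cm
Substituting: Cp = 0.587 / 0.986
Result: Cp ≈ 0.59533 (5 s.f.)

0.59533


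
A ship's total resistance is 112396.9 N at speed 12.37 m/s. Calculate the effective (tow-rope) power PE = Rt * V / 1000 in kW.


Formula: PE = Rt * V / 1000 (kW)
Step 1 — PE (W) = 112396.9 * 12.37 = 1390349.653 W
Step 2 — PE (kW) = 1390349.653 / 1000 ≈ 1390.3 kW (5 s.f.)

1390.3 kW


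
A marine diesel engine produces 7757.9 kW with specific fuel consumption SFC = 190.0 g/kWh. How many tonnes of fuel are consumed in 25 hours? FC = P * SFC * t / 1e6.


Formula: FC (tonnes) = P * SFC * t / 1,000,000
Step 1 — P * SFC * t = 7757.9 * 190.0 * 25 = 36850025.0 g
Step 2 — FC (tonnes) = 36850025.0 / 1,000,000 ≈ 36.850 tonnes (5 s.f.)

36.850 tonnes


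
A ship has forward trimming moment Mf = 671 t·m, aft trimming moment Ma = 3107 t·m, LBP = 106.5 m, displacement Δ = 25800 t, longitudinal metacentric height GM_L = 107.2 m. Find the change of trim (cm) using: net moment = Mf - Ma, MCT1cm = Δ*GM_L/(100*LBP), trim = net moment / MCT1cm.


Formula: net trimming moment = Mf - Ma; MCT1cm = Δ*GM_L/(100*LBP); trim = net moment / MCT1cm
Step 1 — net trimming moment = 671 - 3107 = -2436 t·m
Step 2 — MCT1cm = 25800 * 107.2 / (100 * 106.5) = 259.6958 t·m/cm
Step 3 — trim = -2436 / 259.6958 ≈ -9.3802 cm (5 s.f.)

-9.3802 cm


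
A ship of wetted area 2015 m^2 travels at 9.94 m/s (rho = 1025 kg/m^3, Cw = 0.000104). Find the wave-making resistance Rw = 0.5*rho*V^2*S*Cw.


Formula: Rw = 0.5 * rho * V^2 * S * Cw
Step 1 — V^2 = 9.94^2 = 98.8036
Step 2 — 0.5 * rho * V^2 = 0.5 * 1025 * 98.8036 = 50636.845
Step 3 — Rw = 50636.845 * 2015 * 0.000104 ≈ 10611 N (5 s.f.)

10611 N


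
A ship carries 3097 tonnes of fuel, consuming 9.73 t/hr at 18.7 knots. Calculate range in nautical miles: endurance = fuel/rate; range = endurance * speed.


Formula: endurance = fuel / rate; range = endurance * speed
Step 1 — endurance = 3097 / 9.73 = 318.2939 hours
Step 2 — range = 318.2939 * 18.7 ≈ 5952.1 nautical miles (5 s.f.)

5952.1 NM


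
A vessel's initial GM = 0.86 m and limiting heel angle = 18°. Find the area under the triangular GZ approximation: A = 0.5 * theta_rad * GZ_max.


Formula: GZ_max = GM * sin(theta); Area = 0.5 * theta_rad * GZ_max
Step 1 — GZ_max = 0.86 * sin(18°) = 0.86 * 0.309017 = 0.265755 m
Step 2 — theta_rad = 18 * pi/180 = 0.314159 rad
Step 3 — Area = 0.5 * 0.314159 * 0.265755 ≈ 0.041745 m·rad (5 s.f.)

0.041745 m·rad


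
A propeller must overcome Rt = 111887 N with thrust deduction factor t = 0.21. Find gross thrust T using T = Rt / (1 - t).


Formula: T = Rt / (1 - t)
Step 1 — (1 - t) = 1 - 0.21 = 0.79
Step 2 — T = 111887 / 0.79 ≈ 141630 N (5 s.f.)

141630 N


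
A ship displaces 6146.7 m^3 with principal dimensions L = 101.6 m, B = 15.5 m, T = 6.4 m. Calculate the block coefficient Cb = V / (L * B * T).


Formula: Cb = V / (L * B * T)
Step 1 — L * B * T = 101.6 * 15.5 * 6.4 = 10078.72 m^3
Step 2 — Cb = 6146.7 / 10078.72 ≈ 0.60987 (5 s.f.)

0.60987


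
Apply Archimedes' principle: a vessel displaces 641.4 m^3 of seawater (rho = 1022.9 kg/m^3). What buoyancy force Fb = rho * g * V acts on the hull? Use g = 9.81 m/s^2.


Formula: Fb = rho * g * V
Substituting: Fb = 1022.9 * 9.81 * 641.4
Intermediate: 1022.9 * 9.81 = 10034.649
Result: Fb = 10034.649 * 641.4 ≈ 6436200 N (5 s.f.)

6436200 N


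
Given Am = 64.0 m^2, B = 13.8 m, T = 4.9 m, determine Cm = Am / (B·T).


Formula: Cm = Am / (B * T)
Step 1 — B * T = 13.8 * 4.9 = 67.62 m^2
Step 2 — Cm = 64.0 / 67.62 ≈ 0.94647 (5 s.f.)

0.94647


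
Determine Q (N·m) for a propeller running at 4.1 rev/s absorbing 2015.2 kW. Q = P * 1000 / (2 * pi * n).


Formula: Q = P_W / (2 * pi * n)
Step 1 — P_W = 2015.2 kW * 1000 = 2015200.0 W
Step 2 — 2 * pi * n = 2 * pi * 4.1 = 25.76106
Step 3 — Q = 2015200.0 / 25.76106 ≈ 78227 N·m (5 s.f.)

78227 N·m


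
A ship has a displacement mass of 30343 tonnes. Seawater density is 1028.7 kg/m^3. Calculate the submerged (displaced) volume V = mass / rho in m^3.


Formula: V = mass / rho
Step 1 — convert tonnes to kg: 30343 t * 1000 = 30343000 kg
Step 2 — V = 30343000 / 1028.7 ≈ 29496 m^3 (5 s.f.)

29496 m^3


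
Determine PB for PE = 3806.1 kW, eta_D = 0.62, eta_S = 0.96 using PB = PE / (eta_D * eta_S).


Formula: PB = PE / (eta_D * eta_S)
Step 1 — combined efficiency = eta_D * eta_S = 0.62 * 0.96 = 0.5952
Step 2 — PB = 3806.1 / 0.5952 ≈ 6394.7 kW (5 s.f.)

6394.7 kW


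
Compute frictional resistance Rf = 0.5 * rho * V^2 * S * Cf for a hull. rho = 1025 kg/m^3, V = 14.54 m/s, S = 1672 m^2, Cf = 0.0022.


Formula: Rf = 0.5 * rho * V^2 * S * Cf
Step 1 — V^2 = 14.54^2 = 211.4116
Step 2 — 0.5 * rho * V^2 = 0.5 * 1025 * 211.4116 = 108348.445
Step 3 — Rf = 108348.445 * 1672 * 0.0022 ≈ 398550 N (5 s.f.)

398550 N


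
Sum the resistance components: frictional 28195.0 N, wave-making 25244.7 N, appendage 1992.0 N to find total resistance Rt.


Formula: Rt = Rf + Rw + Ra
Substituting: Rt = 28195.0 + 25244.7 + 1992.0
Result: Rt = 55431.7 N

55431.7 N


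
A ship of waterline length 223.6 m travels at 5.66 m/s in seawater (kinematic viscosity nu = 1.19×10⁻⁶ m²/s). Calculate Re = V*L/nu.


Formula: Re = V * L / nu
Step 1 — V * L = 5.66 * 223.6 = 1265.576 m^2/s
Step 2 — Re = 1265.576 / 1.19e-6 = 1.06e+09

1.06e+09


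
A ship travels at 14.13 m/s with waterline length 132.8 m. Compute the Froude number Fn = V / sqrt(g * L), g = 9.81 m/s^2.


Formula: Fn = V / sqrt(g * L)
Step 1 — g * L = 9.81 * 132.8 = 1302.768
Step 2 — sqrt(g * L) = sqrt(1302.768) = 36.093878
Step 3 — Fn = 14.13 / 36.093878 ≈ 0.39148 (5 s.f.)

0.39148


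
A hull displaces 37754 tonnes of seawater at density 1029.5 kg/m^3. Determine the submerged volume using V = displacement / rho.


Formula: V = mass / rho
Step 1 — convert tonnes to kg: 37754 t * 1000 = 37754000 kg
Step 2 — V = 37754000 / 1029.5 ≈ 36672 m^3 (5 s.f.)

36672 m^3


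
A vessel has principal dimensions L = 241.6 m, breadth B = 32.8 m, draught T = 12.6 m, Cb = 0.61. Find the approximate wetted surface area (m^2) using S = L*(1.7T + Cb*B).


Formula: S = 1.7*L*T + V/T with V = Cb*L*B*T, i.e. S = L * (1.7*T + Cb*B)
Step 1 — 1.7*T = 1.7 * 12.6 = 21.42 m
Step 2 — Cb*B = 0.61 * 32.8 = 20.008 m
Step 3 — 1.7*T + Cb*B = 21.42 + 20.008 = 41.428 m
Step 4 — S = 241.6 * 41.428 ≈ 10009 m^2 (5 s.f.)

10009 m^2


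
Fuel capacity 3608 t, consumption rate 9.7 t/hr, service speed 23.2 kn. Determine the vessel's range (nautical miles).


Formula: endurance = fuel / rate; range = endurance * speed
Step 1 — endurance = 3608 / 9.7 = 371.9588 hours
Step 2 — range = 371.9588 * 23.2 ≈ 8629.4 nautical miles (5 s.f.)

8629.4 NM


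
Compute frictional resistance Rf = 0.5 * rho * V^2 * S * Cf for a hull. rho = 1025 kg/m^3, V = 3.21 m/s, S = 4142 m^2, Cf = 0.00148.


Formula: Rf = 0.5 * rho * V^2 * S * Cf
Step 1 — V^2 = 3.21^2 = 10.3041
Step 2 — 0.5 * rho * V^2 = 0.5 * 1025 * 10.3041 = 5280.85125
Step 3 — Rf = 5280.85125 * 4142 * 0.00148 ≈ 32372 N (5 s.f.)

32372 N


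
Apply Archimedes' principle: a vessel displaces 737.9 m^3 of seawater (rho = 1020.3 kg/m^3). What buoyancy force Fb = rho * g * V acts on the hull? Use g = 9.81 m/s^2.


Formula: Fb = rho * g * V
Substituting: Fb = 1020.3 * 9.81 * 737.9
Intermediate: 1020.3 * 9.81 = 10009.143
Result: Fb = 10009.143 * 737.9 ≈ 7385700 N (5 s.f.)

7385700 N


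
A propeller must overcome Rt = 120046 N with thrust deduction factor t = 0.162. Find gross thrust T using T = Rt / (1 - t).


Formula: T = Rt / (1 - t)
Step 1 — (1 - t) = 1 - 0.162 = 0.838
Step 2 — T = 120046 / 0.838 ≈ 143250 N (5 s.f.)

143250 N


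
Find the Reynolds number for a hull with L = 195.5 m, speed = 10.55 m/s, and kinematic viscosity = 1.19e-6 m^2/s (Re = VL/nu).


Formula: Re = V * L / nu
Step 1 — V * L = 10.55 * 195.5 = 2062.525 m^2/s
Step 2 — Re = 2062.525 / 1.19e-6 = 1.73e+09

1.73e+09


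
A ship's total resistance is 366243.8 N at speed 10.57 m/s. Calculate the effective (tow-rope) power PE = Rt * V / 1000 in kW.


Formula: PE = Rt * V / 1000 (kW)
Step 1 — PE (W) = 366243.8 * 10.57 = 3871196.966 W
Step 2 — PE (kW) = 3871196.966 / 1000 ≈ 3871.2 kW (5 s.f.)

3871.2 kW


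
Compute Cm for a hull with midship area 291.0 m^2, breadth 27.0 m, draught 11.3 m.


Formula: Cm = Am / (B * T)
Step 1 — B * T = 27.0 * 11.3 = 305.1 m^2
Step 2 — Cm = 291.0 / 305.1 ≈ 0.95379 (5 s.f.)

0.95379


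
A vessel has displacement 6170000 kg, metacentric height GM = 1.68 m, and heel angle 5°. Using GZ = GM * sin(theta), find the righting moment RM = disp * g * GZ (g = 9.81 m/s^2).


Formula: GZ = GM * sin(theta); RM = disp * g * GZ
Step 1 — GZ = 1.68 * sin(5°) = 1.68 * 0.087156 = 0.146422 m
Step 2 — RM = 6170000 * 9.81 * 0.146422 ≈ 8862600 N·m (5 s.f.)

8862600 N·m


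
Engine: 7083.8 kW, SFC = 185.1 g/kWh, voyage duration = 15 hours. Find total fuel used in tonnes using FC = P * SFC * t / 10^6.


Formula: FC (tonnes) = P * SFC * t / 1,000,000
Step 1 — P * SFC * t = 7083.8 * 185.1 * 15 = 19668170.7 g
Step 2 — FC (tonnes) = 19668170.7 / 1,000,000 ≈ 19.668 tonnes (5 s.f.)

19.668 tonnes


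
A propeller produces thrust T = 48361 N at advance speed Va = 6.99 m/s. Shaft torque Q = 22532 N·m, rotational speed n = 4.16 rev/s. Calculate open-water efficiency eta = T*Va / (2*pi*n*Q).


Formula: eta = T * Va / (2 * pi * n * Q)
Step 1 — numerator = T * Va = 48361 * 6.99 = 338043.39
Step 2 — 2 * pi * n = 2 * pi * 4.16 = 26.138051
Step 3 — denominator = 26.138051 * 22532 = 588942.57
Step 4 — eta = 338043.39 / 588942.57 ≈ 0.57398 (5 s.f.)

0.57398


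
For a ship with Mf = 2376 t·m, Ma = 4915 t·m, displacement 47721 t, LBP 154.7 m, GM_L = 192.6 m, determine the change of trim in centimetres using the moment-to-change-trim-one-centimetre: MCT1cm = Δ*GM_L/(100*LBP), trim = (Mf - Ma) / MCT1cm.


Formula: net trimming moment = Mf - Ma; MCT1cm = Δ*GM_L/(100*LBP); trim = net moment / MCT1cm
Step 1 — net trimming moment = 2376 - 4915 = -2539 t·m
Step 2 — MCT1cm = 47721 * 192.6 / (100 * 154.7) = 594.1218 t·m/cm
Step 3 — trim = -2539 / 594.1218 ≈ -4.2735 cm (5 s.f.)

-4.2735 cm


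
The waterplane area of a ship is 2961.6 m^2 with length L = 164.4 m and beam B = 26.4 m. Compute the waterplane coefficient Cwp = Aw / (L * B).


Formula: Cwp = Aw / (L * B)
Step 1 — L * B = 164.4 * 26.4 = 4340.16 m^2
Step 2 — Cwp = 2961.6 / 4340.16 ≈ 0.68237 (5 s.f.)

0.68237


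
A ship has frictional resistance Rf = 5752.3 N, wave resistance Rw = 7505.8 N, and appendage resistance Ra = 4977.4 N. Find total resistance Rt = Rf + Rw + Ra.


Formula: Rt = Rf + Rw + Ra
Substituting: Rt = 5752.3 + 7505.8 + 4977.4
Result: Rt = 18235.5 N

18235.5 N


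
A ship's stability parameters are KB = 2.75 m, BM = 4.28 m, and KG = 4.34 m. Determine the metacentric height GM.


Formula: GM = KB + BM - KG
Step 1 — KM = KB + BM = 2.75 + 4.28 = 7.03 m
Step 2 — GM = KM - KG = 7.03 - 4.34 = 2.69 m

2.69 m


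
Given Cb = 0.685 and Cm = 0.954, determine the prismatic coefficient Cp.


Formula: Cp = Cb / Cm
Substituting: Cp = 0.685 / 0.954
Result: Cp ≈ 0.71803 (5 s.f.)

0.71803


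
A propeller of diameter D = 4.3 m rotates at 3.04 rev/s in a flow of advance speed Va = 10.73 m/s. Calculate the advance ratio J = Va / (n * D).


Formula: J = Va / (n * D)
Step 1 — n * D = 3.04 * 4.3 = 13.072
Step 2 — J = 10.73 / 13.072 ≈ 0.82084 (5 s.f.)

0.82084


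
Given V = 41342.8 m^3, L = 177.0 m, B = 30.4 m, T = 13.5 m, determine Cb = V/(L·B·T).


Formula: Cb = V / (L * B * T)
Step 1 — L * B * T = 177.0 * 30.4 * 13.5 = 72640.8 m^3
Step 2 — Cb = 41342.8 / 72640.8 ≈ 0.56914 (5 s.f.)

0.56914


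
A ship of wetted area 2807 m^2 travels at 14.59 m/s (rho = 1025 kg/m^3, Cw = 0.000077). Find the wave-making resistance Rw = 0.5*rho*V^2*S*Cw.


Formula: Rw = 0.5 * rho * V^2 * S * Cw
Step 1 — V^2 = 14.59^2 = 212.8681
Step 2 — 0.5 * rho * V^2 = 0.5 * 1025 * 212.8681 = 109094.90125
Step 3 — Rw = 109094.90125 * 2807 * 0.000077 ≈ 23580 N (5 s.f.)

23580 N


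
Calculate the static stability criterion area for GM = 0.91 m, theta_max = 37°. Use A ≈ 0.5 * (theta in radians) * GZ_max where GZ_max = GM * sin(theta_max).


Formula: GZ_max = GM * sin(theta); Area = 0.5 * theta_rad * GZ_max
Step 1 — GZ_max = 0.91 * sin(37°) = 0.91 * 0.601815 = 0.547652 m
Step 2 — theta_rad = 37 * pi/180 = 0.645772 rad
Step 3 — Area = 0.5 * 0.645772 * 0.547652 ≈ 0.17683 m·rad (5 s.f.)

0.17683 m·rad


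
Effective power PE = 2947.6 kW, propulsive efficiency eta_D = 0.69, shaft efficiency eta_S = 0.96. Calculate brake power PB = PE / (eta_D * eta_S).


Formula: PB = PE / (eta_D * eta_S)
Step 1 — combined efficiency = eta_D * eta_S = 0.69 * 0.96 = 0.6624
Step 2 — PB = 2947.6 / 0.6624 ≈ 4449.9 kW (5 s.f.)

4449.9 kW


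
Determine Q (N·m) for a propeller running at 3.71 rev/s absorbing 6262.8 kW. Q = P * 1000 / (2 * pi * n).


Formula: Q = P_W / (2 * pi * n)
Step 1 — P_W = 6262.8 kW * 1000 = 6262800.0 W
Step 2 — 2 * pi * n = 2 * pi * 3.71 = 23.310617
Step 3 — Q = 6262800.0 / 23.310617 ≈ 268670 N·m (5 s.f.)

268670 N·m


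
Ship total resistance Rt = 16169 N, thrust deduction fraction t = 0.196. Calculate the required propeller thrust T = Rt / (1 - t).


Formula: T = Rt / (1 - t)
Step 1 — (1 - t) = 1 - 0.196 = 0.804
Step 2 — T = 16169 / 0.804 ≈ 20111 N (5 s.f.)

20111 N


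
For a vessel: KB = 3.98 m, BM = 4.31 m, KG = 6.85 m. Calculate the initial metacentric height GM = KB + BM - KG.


Formula: GM = KB + BM - KG
Step 1 — KM = KB + BM = 3.98 + 4.31 = 8.29 m
Step 2 — GM = KM - KG = 8.29 - 6.85 = 1.44 m

1.44 m


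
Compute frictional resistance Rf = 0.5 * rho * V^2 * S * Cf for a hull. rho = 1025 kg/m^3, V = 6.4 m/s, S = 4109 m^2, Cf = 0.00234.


Formula: Rf = 0.5 * rho * V^2 * S * Cf
Step 1 — V^2 = 6.4^2 = 40.96
Step 2 — 0.5 * rho * V^2 = 0.5 * 1025 * 40.96 = 20992.0
Step 3 — Rf = 20992.0 * 4109 * 0.00234 ≈ 201840 N (5 s.f.)

201840 N


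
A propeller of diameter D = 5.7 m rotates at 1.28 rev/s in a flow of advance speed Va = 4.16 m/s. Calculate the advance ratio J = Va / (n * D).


Formula: J = Va / (n * D)
Step 1 — n * D = 1.28 * 5.7 = 7.296
Step 2 — J = 4.16 / 7.296 ≈ 0.57018 (5 s.f.)

0.57018


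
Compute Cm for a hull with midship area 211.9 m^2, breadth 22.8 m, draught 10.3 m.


Formula: Cm = Am / (B * T)
Step 1 — B * T = 22.8 * 10.3 = 234.84 m^2
Step 2 — Cm = 211.9 / 234.84 ≈ 0.90232 (5 s.f.)

0.90232


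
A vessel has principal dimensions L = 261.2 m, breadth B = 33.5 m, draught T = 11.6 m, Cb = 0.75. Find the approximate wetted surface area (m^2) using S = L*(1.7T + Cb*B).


Formula: S = 1.7*L*T + V/T with V = Cb*L*B*T, i.e. S = L * (1.7*T + Cb*B)
Step 1 — 1.7*T = 1.7 * 11.6 = 19.72 m
Step 2 — Cb*B = 0.75 * 33.5 = 25.125 m
Step 3 — 1.7*T + Cb*B = 19.72 + 25.125 = 44.845 m
Step 4 — S = 261.2 * 44.845 ≈ 11714 m^2 (5 s.f.)

11714 m^2


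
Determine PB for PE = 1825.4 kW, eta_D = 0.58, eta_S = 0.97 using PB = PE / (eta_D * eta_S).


Formula: PB = PE / (eta_D * eta_S)
Step 1 — combined efficiency = eta_D * eta_S = 0.58 * 0.97 = 0.5626
Step 2 — PB = 1825.4 / 0.5626 ≈ 3244.6 kW (5 s.f.)

3244.6 kW


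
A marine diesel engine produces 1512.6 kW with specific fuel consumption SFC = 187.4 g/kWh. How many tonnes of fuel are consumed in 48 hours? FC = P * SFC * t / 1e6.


Formula: FC (tonnes) = P * SFC * t / 1,000,000
Step 1 — P * SFC * t = 1512.6 * 187.4 * 48 = 13606139.52 g
Step 2 — FC (tonnes) = 13606139.52 / 1,000,000 ≈ 13.606 tonnes (5 s.f.)

13.606 tonnes


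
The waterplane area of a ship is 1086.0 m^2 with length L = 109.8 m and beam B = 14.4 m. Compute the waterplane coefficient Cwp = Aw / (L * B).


Formula: Cwp = Aw / (L * B)
Step 1 — L * B = 109.8 * 14.4 = 1581.12 m^2
Step 2 — Cwp = 1086.0 / 1581.12 ≈ 0.68685 (5 s.f.)

0.68685


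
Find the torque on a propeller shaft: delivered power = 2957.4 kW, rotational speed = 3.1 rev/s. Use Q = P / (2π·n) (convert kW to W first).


Formula: Q = P_W / (2 * pi * n)
Step 1 — P_W = 2957.4 kW * 1000 = 2957400.0 W
Step 2 — 2 * pi * n = 2 * pi * 3.1 = 19.477874
Step 3 — Q = 2957400.0 / 19.477874 ≈ 151830 N·m (5 s.f.)

151830 N·m


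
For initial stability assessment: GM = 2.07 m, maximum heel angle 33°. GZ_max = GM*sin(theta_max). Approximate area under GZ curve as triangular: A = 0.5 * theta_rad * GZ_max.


Formula: GZ_max = GM * sin(theta); Area = 0.5 * theta_rad * GZ_max
Step 1 — GZ_max = 2.07 * sin(33°) = 2.07 * 0.544639 = 1.127403 m
Step 2 — theta_rad = 33 * pi/180 = 0.575959 rad
Step 3 — Area = 0.5 * 0.575959 * 1.127403 ≈ 0.32467 m·rad (5 s.f.)

0.32467 m·rad


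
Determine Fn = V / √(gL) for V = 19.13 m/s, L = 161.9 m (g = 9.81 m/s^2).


Formula: Fn = V / sqrt(g * L)
Step 1 — g * L = 9.81 * 161.9 = 1588.239
Step 2 — sqrt(g * L) = sqrt(1588.239) = 39.852716
Step 3 — Fn = 19.13 / 39.852716 ≈ 0.48002 (5 s.f.)

0.48002


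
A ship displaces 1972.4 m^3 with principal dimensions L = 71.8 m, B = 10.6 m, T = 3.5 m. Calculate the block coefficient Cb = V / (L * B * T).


Formula: Cb = V / (L * B * T)
Step 1 — L * B * T = 71.8 * 10.6 * 3.5 = 2663.78 m^3
Step 2 — Cb = 1972.4 / 2663.78 ≈ 0.74045 (5 s.f.)

0.74045


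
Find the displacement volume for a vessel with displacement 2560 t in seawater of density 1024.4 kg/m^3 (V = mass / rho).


Formula: V = mass / rho
Step 1 — convert tonnes to kg: 2560 t * 1000 = 2560000 kg
Step 2 — V = 2560000 / 1024.4 ≈ 2499.0 m^3 (5 s.f.)

2499.0 m^3


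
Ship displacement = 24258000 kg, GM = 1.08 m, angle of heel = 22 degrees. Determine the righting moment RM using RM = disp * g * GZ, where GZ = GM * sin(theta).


Formula: GZ = GM * sin(theta); RM = disp * g * GZ
Step 1 — GZ = 1.08 * sin(22°) = 1.08 * 0.374607 = 0.404576 m
Step 2 — RM = 24258000 * 9.81 * 0.404576 ≈ 96277000 N·m (5 s.f.)

96277000 N·m


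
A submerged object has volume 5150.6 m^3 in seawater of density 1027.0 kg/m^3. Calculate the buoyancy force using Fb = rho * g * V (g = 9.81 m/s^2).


Formula: Fb = rho * g * V
Substituting: Fb = 1027.0 * 9.81 * 5150.6
Intermediate: 1027.0 * 9.81 = 10074.87
Result: Fb = 10074.87 * 5150.6 ≈ 51892000 N (5 s.f.)

51892000 N


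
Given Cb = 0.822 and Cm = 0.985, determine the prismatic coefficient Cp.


Formula: Cp = Cb / Cm
Substituting: Cp = 0.822 / 0.985
Result: Cp ≈ 0.83452 (5 s.f.)

0.83452


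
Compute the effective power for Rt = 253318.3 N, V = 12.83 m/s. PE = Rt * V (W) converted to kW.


Formula: PE = Rt * V / 1000 (kW)
Step 1 — PE (W) = 253318.3 * 12.83 = 3250073.789 W
Step 2 — PE (kW) = 3250073.789 / 1000 ≈ 3250.1 kW (5 s.f.)

3250.1 kW


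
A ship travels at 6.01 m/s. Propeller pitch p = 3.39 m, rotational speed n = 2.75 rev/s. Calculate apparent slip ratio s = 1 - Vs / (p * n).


Formula: s = 1 - Vs / (p * n)
Step 1 — p * n = 3.39 * 2.75 = 9.3225
Step 2 — Vs / (p*n) = 6.01 / 9.3225 = 0.644677 (6 d.p.)
Step 3 — s = 1 - 0.644677 = 0.355323

0.355323


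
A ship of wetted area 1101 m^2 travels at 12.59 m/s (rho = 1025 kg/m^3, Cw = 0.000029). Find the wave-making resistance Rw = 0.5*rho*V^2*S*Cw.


Formula: Rw = 0.5 * rho * V^2 * S * Cw
Step 1 — V^2 = 12.59^2 = 158.5081
Step 2 — 0.5 * rho * V^2 = 0.5 * 1025 * 158.5081 = 81235.40125
Step 3 — Rw = 81235.40125 * 1101 * 0.000029 ≈ 2593.8 N (5 s.f.)

2593.8 N


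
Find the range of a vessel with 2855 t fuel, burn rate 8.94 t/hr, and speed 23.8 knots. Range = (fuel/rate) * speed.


Formula: endurance = fuel / rate; range = endurance * speed
Step 1 — endurance = 2855 / 8.94 = 319.3512 hours
Step 2 — range = 319.3512 * 23.8 ≈ 7600.6 nautical miles (5 s.f.)

7600.6 NM


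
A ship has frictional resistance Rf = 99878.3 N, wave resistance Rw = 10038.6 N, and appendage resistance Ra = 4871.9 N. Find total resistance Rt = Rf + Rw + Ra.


Formula: Rt = Rf + Rw + Ra
Substituting: Rt = 99878.3 + 10038.6 + 4871.9
Result: Rt = 114788.8 N

114788.8 N


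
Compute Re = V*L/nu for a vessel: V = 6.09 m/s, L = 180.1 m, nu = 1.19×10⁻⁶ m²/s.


Formula: Re = V * L / nu
Step 1 — V * L = 6.09 * 180.1 = 1096.809 m^2/s
Step 2 — Re = 1096.809 / 1.19e-6 = 9.22e+08

9.22e+08


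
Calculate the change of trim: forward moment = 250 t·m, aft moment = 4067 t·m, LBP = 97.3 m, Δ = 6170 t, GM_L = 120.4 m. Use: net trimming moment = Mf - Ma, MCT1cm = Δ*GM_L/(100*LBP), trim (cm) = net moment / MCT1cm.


Formula: net trimming moment = Mf - Ma; MCT1cm = Δ*GM_L/(100*LBP); trim = net moment / MCT1cm
Step 1 — net trimming moment = 250 - 4067 = -3817 t·m
Step 2 — MCT1cm = 6170 * 120.4 / (100 * 97.3) = 76.3482 t·m/cm
Step 3 — trim = -3817 / 76.3482 ≈ -49.995 cm (5 s.f.)

-49.995 cm


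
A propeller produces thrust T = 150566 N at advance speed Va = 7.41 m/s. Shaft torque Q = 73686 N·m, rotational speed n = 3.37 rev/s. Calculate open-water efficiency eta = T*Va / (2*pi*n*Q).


Formula: eta = T * Va / (2 * pi * n * Q)
Step 1 — numerator = T * Va = 150566 * 7.41 = 1115694.06
Step 2 — 2 * pi * n = 2 * pi * 3.37 = 21.174334
Step 3 — denominator = 21.174334 * 73686 = 1560251.98
Step 4 — eta = 1115694.06 / 1560251.98 ≈ 0.71507 (5 s.f.)

0.71507


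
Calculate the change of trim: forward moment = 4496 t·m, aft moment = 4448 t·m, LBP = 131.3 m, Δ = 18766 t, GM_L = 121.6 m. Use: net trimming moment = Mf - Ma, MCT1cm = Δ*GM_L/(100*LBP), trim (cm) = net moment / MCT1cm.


Formula: net trimming moment = Mf - Ma; MCT1cm = Δ*GM_L/(100*LBP); trim = net moment / MCT1cm
Step 1 — net trimming moment = 4496 - 4448 = 48 t·m
Step 2 — MCT1cm = 18766 * 121.6 / (100 * 131.3) = 173.7963 t·m/cm
Step 3 — trim = 48 / 173.7963 ≈ 0.27619 cm (5 s.f.)

0.27619 cm


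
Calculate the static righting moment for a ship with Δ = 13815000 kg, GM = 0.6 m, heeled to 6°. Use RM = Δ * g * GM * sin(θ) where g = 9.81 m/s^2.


Formula: GZ = GM * sin(theta); RM = disp * g * GZ
Step 1 — GZ = 0.6 * sin(6°) = 0.6 * 0.104528 = 0.062717 m
Step 2 — RM = 13815000 * 9.81 * 0.062717 ≈ 8499700 N·m (5 s.f.)

8499700 N·m


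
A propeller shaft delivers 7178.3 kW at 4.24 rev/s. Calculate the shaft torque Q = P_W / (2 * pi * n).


Formula: Q = P_W / (2 * pi * n)
Step 1 — P_W = 7178.3 kW * 1000 = 7178300.0 W
Step 2 — 2 * pi * n = 2 * pi * 4.24 = 26.640706
Step 3 — Q = 7178300.0 / 26.640706 ≈ 269450 N·m (5 s.f.)

269450 N·m


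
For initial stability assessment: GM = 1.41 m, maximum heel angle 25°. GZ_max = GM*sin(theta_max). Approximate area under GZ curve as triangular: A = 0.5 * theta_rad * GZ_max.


Formula: GZ_max = GM * sin(theta); Area = 0.5 * theta_rad * GZ_max
Step 1 — GZ_max = 1.41 * sin(25°) = 1.41 * 0.422618 = 0.595891 m
Step 2 — theta_rad = 25 * pi/180 = 0.436332 rad
Step 3 — Area = 0.5 * 0.436332 * 0.595891 ≈ 0.13000 m·rad (5 s.f.)

0.13000 m·rad


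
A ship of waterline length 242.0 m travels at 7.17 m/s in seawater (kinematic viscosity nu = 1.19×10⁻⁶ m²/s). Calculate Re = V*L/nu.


Formula: Re = V * L / nu
Step 1 — V * L = 7.17 * 242.0 = 1735.14 m^2/s
Step 2 — Re = 1735.14 / 1.19e-6 = 1.46e+09

1.46e+09


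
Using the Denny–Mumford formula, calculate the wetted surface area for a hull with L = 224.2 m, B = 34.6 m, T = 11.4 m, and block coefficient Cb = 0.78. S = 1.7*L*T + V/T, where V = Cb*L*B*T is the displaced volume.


Formula: S = 1.7*L*T + V/T with V = Cb*L*B*T, i.e. S = L * (1.7*T + Cb*B)
Step 1 — 1.7*T = 1.7 * 11.4 = 19.38 m
Step 2 — Cb*B = 0.78 * 34.6 = 26.988 m
Step 3 — 1.7*T + Cb*B = 19.38 + 26.988 = 46.368 m
Step 4 — S = 224.2 * 46.368 ≈ 10396 m^2 (5 s.f.)

10396 m^2


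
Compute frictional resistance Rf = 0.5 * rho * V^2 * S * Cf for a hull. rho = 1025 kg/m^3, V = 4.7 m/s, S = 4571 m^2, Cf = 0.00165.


Formula: Rf = 0.5 * rho * V^2 * S * Cf
Step 1 — V^2 = 4.7^2 = 22.09
Step 2 — 0.5 * rho * V^2 = 0.5 * 1025 * 22.09 = 11321.125
Step 3 — Rf = 11321.125 * 4571 * 0.00165 ≈ 85386 N (5 s.f.)

85386 N


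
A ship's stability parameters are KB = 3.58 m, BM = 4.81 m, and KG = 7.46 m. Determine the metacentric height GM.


Formula: GM = KB + BM - KG
Step 1 — KM = KB + BM = 3.58 + 4.81 = 8.39 m
Step 2 — GM = KM - KG = 8.39 - 7.46 = 0.93 m

0.93 m


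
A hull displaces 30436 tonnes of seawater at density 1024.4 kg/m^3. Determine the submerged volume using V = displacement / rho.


Formula: V = mass / rho
Step 1 — convert tonnes to kg: 30436 t * 1000 = 30436000 kg
Step 2 — V = 30436000 / 1024.4 ≈ 29711 m^3 (5 s.f.)

29711 m^3


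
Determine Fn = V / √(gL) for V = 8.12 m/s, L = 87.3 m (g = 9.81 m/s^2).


Formula: Fn = V / sqrt(g * L)
Step 1 — g * L = 9.81 * 87.3 = 856.413
Step 2 — sqrt(g * L) = sqrt(856.413) = 29.264535
Step 3 — Fn = 8.12 / 29.264535 ≈ 0.27747 (5 s.f.)

0.27747


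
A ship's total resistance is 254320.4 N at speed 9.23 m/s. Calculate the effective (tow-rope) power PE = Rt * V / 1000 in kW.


Formula: PE = Rt * V / 1000 (kW)
Step 1 — PE (W) = 254320.4 * 9.23 = 2347377.292 W
Step 2 — PE (kW) = 2347377.292 / 1000 ≈ 2347.4 kW (5 s.f.)

2347.4 kW


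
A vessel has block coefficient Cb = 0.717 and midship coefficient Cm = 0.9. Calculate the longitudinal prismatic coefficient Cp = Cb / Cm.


Formula: Cp = Cb / Cm
Substituting: Cp = 0.717 / 0.9
Result: Cp ≈ 0.79667 (5 s.f.)

0.79667


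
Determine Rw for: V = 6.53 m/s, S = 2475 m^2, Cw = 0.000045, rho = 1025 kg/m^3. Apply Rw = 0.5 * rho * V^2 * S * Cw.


Formula: Rw = 0.5 * rho * V^2 * S * Cw
Step 1 — V^2 = 6.53^2 = 42.6409
Step 2 — 0.5 * rho * V^2 = 0.5 * 1025 * 42.6409 = 21853.46125
Step 3 — Rw = 21853.46125 * 2475 * 0.000045 ≈ 2433.9 N (5 s.f.)

2433.9 N


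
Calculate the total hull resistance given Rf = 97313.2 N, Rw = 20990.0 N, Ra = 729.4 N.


Formula: Rt = Rf + Rw + Ra
Substituting: Rt = 97313.2 + 20990.0 + 729.4
Result: Rt = 119032.6 N

119032.6 N
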